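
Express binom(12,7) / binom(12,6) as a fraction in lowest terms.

C(n,k+1)/C(n,k) = (n−k)/(k+1) = (12−6)/(6+1) = 6/7.

6/7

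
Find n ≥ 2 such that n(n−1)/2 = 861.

42

n(n−1)/2 = 861 ⇒ n(n−1) = 1722. Since 42·41 = 1722, n = 42.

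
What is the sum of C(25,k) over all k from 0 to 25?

The entries of row 25 sum to 2^25 = 33554432.

33554432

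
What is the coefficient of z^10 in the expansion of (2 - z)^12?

264

The general term is C(12,j)·(2)^j·(-z)^(12-j); the z^10 term has j = 2.
C(12,2) = 66.
Coefficient = C(12,2) · 2^2 = 66 · 4 = 264.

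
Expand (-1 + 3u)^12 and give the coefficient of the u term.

-36

The general term is C(12,j)·(-1)^j·(3u)^(12-j); the u^1 term has j = 11.
C(12,11) = 12.
Coefficient = C(12,11) · (-1)^11 · 3^1 = 12 · (-1) · 3 = -36.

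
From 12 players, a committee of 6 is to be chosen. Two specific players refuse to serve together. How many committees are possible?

All 6-subsets: C(12,6) = 924. Those containing both fixed elements: C(10,4) = 210.
924 − 210 = 714.

714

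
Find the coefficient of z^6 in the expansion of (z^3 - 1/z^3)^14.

General term: C(14,j)·(z^3)^j·(-1/z^3)^(14-j), with z-exponent 3j − 3(14−j) = 6j − 42.
Set 6j − 42 = 6: j = 8.
C(14,8) = 3003; 1^8 = 1; (-1)^6 = 1.
Coefficient = 3003 · 1 · 1 = 3003.

3003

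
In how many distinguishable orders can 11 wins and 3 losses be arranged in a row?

Choose positions for the wins: C(14,11) = 364.

364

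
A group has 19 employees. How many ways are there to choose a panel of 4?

This is C(19,4) = 3876.

3876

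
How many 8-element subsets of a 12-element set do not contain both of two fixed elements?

All 8-subsets: C(12,8) = 495. Those containing both fixed elements: C(10,6) = 210.
495 − 210 = 285.

285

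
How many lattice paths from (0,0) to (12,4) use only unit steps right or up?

1820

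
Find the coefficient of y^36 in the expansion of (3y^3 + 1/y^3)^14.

General term: C(14,j)·(3y^3)^j·(1/y^3)^(14-j), with y-exponent 3j − 3(14−j) = 6j − 42.
Set 6j − 42 = 36: j = 13.
C(14,13) = 14; 3^13 = 1594323; 1^1 = 1.
Coefficient = 14 · 1594323 · 1 = 22320522.

22320522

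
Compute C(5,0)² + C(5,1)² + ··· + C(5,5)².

Σ C(5,j)² is the coefficient of x^5 in (1+x)^5(1+x)^5 = (1+x)^10, i.e. C(10,5) = 252.

252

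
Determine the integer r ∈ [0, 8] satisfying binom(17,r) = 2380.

4

C(17,r) increases on 0 ≤ r ≤ 8. C(17,3) = 680 and C(17,4) = 2380, so r = 4.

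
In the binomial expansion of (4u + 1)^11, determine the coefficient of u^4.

84480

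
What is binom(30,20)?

C(30,20) = C(30,10) by symmetry.
C(30,10) = (30·29·28·27·26·25·24·23·22·21) / 10! = 109027350432000 / 3628800 = 30045015.

30045015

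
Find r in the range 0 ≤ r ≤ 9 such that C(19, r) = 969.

C(19,r) increases on 0 ≤ r ≤ 9. C(19,2) = 171 and C(19,3) = 969, so r = 3.

3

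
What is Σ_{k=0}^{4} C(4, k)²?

70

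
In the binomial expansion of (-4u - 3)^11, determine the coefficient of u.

-2598156

The general term is C(11,j)·(-4u)^j·(-3)^(11-j); the u^1 term has j = 1.
C(11,1) = 11.
Coefficient = C(11,1) · (-4)^1 · (-3)^10 = 11 · (-4) · 59049 = -2598156.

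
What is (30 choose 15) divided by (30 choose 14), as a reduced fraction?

16/15

C(n,k+1)/C(n,k) = (n−k)/(k+1) = (30−14)/(14+1) = 16/15.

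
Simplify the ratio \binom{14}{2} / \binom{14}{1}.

13/2

C(n,k+1)/C(n,k) = (n−k)/(k+1) = (14−1)/(1+1) = 13/2.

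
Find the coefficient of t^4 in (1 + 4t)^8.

17920

The general term is C(8,j)·(1)^j·(4t)^(8-j); the t^4 term has j = 4.
C(8,4) = 70.
Coefficient = C(8,4) · 4^4 = 70 · 256 = 17920.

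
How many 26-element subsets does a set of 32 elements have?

906192

C(32,26) = C(32,6) by symmetry.
C(32,6) = (32·31·30·29·28·27) / 6! = 652458240 / 720 = 906192.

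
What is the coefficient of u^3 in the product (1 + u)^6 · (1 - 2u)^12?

-516

Coefficient of u^3 = Σ_{j} C(6,j)·1^j·C(12,3-j)·(-2)^(3-j) for j from 0 to 3.
= (-1760) + 1584 + (-360) + 20 = -516.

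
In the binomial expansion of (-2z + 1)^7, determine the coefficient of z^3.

The general term is C(7,j)·(-2z)^j·(1)^(7-j); the z^3 term has j = 3.
C(7,3) = 35.
Coefficient = C(7,3) · (-2)^3 = 35 · (-8) = -280.

-280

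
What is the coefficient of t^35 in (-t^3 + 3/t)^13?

39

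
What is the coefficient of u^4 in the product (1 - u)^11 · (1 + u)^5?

Coefficient of u^4 = Σ_{j} C(11,j)·(-1)^j·C(5,4-j)·1^(4-j) for j from 0 to 4.
= 5 + (-110) + 550 + (-825) + 330 = -50.

-50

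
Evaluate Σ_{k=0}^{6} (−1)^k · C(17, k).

8008

The partial alternating sum Σ_{k=0}^{6} (−1)^k C(17,k) = (−1)^6 C(16,6) = 8008.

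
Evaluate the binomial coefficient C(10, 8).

C(10,8) = C(10,2) by symmetry.
C(10,2) = (10·9) / 2! = 90 / 2 = 45.

45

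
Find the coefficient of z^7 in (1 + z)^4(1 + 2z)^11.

271656

Coefficient of z^7 = Σ_{j} C(4,j)·1^j·C(11,7-j)·2^(7-j) for j from 0 to 4.
= 42240 + 118272 + 88704 + 21120 + 1320 = 271656.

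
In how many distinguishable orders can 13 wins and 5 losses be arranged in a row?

8568

Choose positions for the wins: C(18,13) = 8568.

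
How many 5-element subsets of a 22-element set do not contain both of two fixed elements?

25194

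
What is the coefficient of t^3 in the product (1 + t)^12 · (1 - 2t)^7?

Coefficient of t^3 = Σ_{j} C(12,j)·1^j·C(7,3-j)·(-2)^(3-j) for j from 0 to 3.
= (-280) + 1008 + (-924) + 220 = 24.

24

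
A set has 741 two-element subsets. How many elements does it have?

n(n−1)/2 = 741 ⇒ n(n−1) = 1482. Since 39·38 = 1482, n = 39.

39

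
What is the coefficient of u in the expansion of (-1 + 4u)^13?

52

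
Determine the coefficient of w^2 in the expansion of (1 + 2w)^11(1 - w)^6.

Coefficient of w^2 = Σ_{j} C(11,j)·2^j·C(6,2-j)·(-1)^(2-j) for j from 0 to 2.
= 15 + (-132) + 220 = 103.

103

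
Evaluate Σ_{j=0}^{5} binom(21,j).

27896

1 + 21 + 210 + 1330 + 5985 + 20349 = 27896.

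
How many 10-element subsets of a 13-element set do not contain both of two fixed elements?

121

All 10-subsets: C(13,10) = 286. Those containing both fixed elements: C(11,8) = 165.
286 − 165 = 121.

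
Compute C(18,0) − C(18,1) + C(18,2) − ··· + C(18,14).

680

The partial alternating sum Σ_{k=0}^{14} (−1)^k C(18,k) = (−1)^14 C(17,14) = 680.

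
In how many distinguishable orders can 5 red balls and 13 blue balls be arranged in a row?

8568

Choose positions for the red balls: C(18,5) = 8568.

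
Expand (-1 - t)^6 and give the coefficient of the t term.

The general term is C(6,j)·(-1)^j·(-t)^(6-j); the t^1 term has j = 5.
C(6,5) = 6.
Coefficient = C(6,5) · (-1)^5 · (-1)^1 = 6 · (-1) · (-1) = 6.

6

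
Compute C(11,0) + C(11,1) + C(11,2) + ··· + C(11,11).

2048

The entries of row 11 sum to 2^11 = 2048.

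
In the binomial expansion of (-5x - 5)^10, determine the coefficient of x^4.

2050781250

The general term is C(10,j)·(-5x)^j·(-5)^(10-j); the x^4 term has j = 4.
C(10,4) = 210.
Coefficient = C(10,4) · (-5)^4 · (-5)^6 = 210 · 625 · 15625 = 2050781250.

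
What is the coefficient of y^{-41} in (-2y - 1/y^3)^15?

-30

General term: C(15,j)·(-2y)^j·(-1/y^3)^(15-j), with y-exponent 1j − 3(15−j) = 4j − 45.
Set 4j − 45 = -41: j = 1.
C(15,1) = 15; (-2)^1 = -2; (-1)^14 = 1.
Coefficient = 15 · (-2) · 1 = -30.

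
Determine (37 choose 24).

C(37,24) = C(37,13) by symmetry.
C(37,13) = (37·36·35·34·33·32·31·30·29·28·27·26·25) / 13! = 22183557976419840000 / 6227020800 = 3562467300.

3562467300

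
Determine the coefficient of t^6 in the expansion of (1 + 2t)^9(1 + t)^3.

Coefficient of t^6 = Σ_{j} C(9,j)·2^j·C(3,6-j)·1^(6-j) for j from 3 to 6.
= 672 + 6048 + 12096 + 5376 = 24192.

24192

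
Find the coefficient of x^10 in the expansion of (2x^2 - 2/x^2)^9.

General term: C(9,j)·(2x^2)^j·(-2/x^2)^(9-j), with x-exponent 2j − 2(9−j) = 4j − 18.
Set 4j − 18 = 10: j = 7.
C(9,7) = 36; 2^7 = 128; (-2)^2 = 4.
Coefficient = 36 · 128 · 4 = 18432.

18432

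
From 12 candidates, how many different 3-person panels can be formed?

This is C(12,3) = 220.

220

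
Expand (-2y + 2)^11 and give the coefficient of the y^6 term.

946176

The general term is C(11,j)·(-2y)^j·(2)^(11-j); the y^6 term has j = 6.
C(11,6) = 462.
Coefficient = C(11,6) · (-2)^6 · 2^5 = 462 · 64 · 32 = 946176.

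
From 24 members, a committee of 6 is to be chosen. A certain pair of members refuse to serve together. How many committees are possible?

127281

All 6-subsets: C(24,6) = 134596. Those containing both fixed elements: C(22,4) = 7315.
134596 − 7315 = 127281.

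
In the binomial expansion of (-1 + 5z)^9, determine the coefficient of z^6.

The general term is C(9,j)·(-1)^j·(5z)^(9-j); the z^6 term has j = 3.
C(9,3) = 84.
Coefficient = C(9,3) · (-1)^3 · 5^6 = 84 · (-1) · 15625 = -1312500.

-1312500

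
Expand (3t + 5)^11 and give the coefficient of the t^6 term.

1052493750

The general term is C(11,j)·(3t)^j·(5)^(11-j); the t^6 term has j = 6.
C(11,6) = 462.
Coefficient = C(11,6) · 3^6 · 5^5 = 462 · 729 · 3125 = 1052493750.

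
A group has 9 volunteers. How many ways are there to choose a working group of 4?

This is C(9,4) = 126.

126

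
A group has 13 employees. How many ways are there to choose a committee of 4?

This is C(13,4) = 715.

715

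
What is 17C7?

C(17,7) = (17·16·15·14·13·12·11) / 7! = 98017920 / 5040 = 19448.

19448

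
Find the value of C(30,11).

C(30,11) = (30·29·28·27·26·25·24·23·22·21·20) / 11! = 2180547008640000 / 39916800 = 54627300.

54627300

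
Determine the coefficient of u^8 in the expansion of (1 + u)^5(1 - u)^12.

Coefficient of u^8 = Σ_{j} C(5,j)·1^j·C(12,8-j)·(-1)^(8-j) for j from 0 to 5.
= 495 + (-3960) + 9240 + (-7920) + 2475 + (-220) = 110.

110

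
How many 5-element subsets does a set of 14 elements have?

2002

C(14,5) = (14·13·12·11·10) / 5! = 240240 / 120 = 2002.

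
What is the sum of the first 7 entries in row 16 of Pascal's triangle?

1 + 16 + 120 + 560 + 1820 + 4368 + 8008 = 14893.

14893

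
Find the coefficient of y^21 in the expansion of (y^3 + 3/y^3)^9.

27

General term: C(9,j)·(y^3)^j·(3/y^3)^(9-j), with y-exponent 3j − 3(9−j) = 6j − 27.
Set 6j − 27 = 21: j = 8.
C(9,8) = 9; 1^8 = 1; 3^1 = 3.
Coefficient = 9 · 1 · 3 = 27.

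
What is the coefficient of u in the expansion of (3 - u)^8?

The general term is C(8,j)·(3)^j·(-u)^(8-j); the u^1 term has j = 7.
C(8,7) = 8.
Coefficient = C(8,7) · 3^7 · (-1)^1 = 8 · 2187 · (-1) = -17496.

-17496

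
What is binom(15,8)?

C(15,8) = C(15,7) by symmetry.
C(15,7) = (15·14·13·12·11·10·9) / 7! = 32432400 / 5040 = 6435.

6435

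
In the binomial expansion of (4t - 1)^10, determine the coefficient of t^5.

The general term is C(10,j)·(4t)^j·(-1)^(10-j); the t^5 term has j = 5.
C(10,5) = 252.
Coefficient = C(10,5) · 4^5 · (-1)^5 = 252 · 1024 · (-1) = -258048.

-258048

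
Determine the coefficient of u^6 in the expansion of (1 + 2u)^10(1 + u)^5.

97880

Coefficient of u^6 = Σ_{j} C(10,j)·2^j·C(5,6-j)·1^(6-j) for j from 1 to 6.
= 20 + 900 + 9600 + 33600 + 40320 + 13440 = 97880.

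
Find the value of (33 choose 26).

C(33,26) = C(33,7) by symmetry.
C(33,7) = (33·32·31·30·29·28·27) / 7! = 21531121920 / 5040 = 4272048.

4272048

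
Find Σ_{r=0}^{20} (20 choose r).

The entries of row 20 sum to 2^20 = 1048576.

1048576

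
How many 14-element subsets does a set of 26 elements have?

C(26,14) = C(26,12) by symmetry.
C(26,12) = (26·25·24·23·22·21·20·19·18·17·16·15) / 12! = 4626053752320000 / 479001600 = 9657700.

9657700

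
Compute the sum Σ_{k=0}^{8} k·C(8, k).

1024

Differentiating (1+x)^8 and setting x=1: Σ k·C(8,k) = 8·2^7 = 1024.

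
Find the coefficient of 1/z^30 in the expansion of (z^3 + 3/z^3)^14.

General term: C(14,j)·(z^3)^j·(3/z^3)^(14-j), with z-exponent 3j − 3(14−j) = 6j − 42.
Set 6j − 42 = -30: j = 2.
C(14,2) = 91; 1^2 = 1; 3^12 = 531441.
Coefficient = 91 · 1 · 531441 = 48361131.

48361131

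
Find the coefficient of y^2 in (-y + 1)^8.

28

The general term is C(8,j)·(-y)^j·(1)^(8-j); the y^2 term has j = 2.
C(8,2) = 28.
Coefficient = C(8,2) = 28.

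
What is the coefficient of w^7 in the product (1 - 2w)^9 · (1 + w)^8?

-1072

Coefficient of w^7 = Σ_{j} C(9,j)·(-2)^j·C(8,7-j)·1^(7-j) for j from 0 to 7.
= 8 + (-504) + 8064 + (-47040) + 112896 + (-112896) + 43008 + (-4608) = -1072.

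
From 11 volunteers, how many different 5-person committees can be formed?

462

This is C(11,5) = 462.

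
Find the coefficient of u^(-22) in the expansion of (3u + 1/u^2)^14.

General term: C(14,j)·(3u)^j·(1/u^2)^(14-j), with u-exponent 1j − 2(14−j) = 3j − 28.
Set 3j − 28 = -22: j = 2.
C(14,2) = 91; 3^2 = 9; 1^12 = 1.
Coefficient = 91 · 9 · 1 = 819.

819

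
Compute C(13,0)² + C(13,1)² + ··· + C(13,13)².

Σ C(13,i)² is the coefficient of x^13 in (1+x)^13(1+x)^13 = (1+x)^26, i.e. C(26,13) = 10400600.

10400600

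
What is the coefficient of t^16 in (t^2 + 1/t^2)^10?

10

General term: C(10,j)·(t^2)^j·(1/t^2)^(10-j), with t-exponent 2j − 2(10−j) = 4j − 20.
Set 4j − 20 = 16: j = 9.
C(10,9) = 10; 1^9 = 1; 1^1 = 1.
Coefficient = 10 · 1 · 1 = 10.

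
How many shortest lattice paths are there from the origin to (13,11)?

Each path is a sequence of 24 steps with 13 rights: C(24,13) = 2496144.

2496144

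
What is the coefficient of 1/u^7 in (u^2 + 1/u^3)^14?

3432

General term: C(14,j)·(u^2)^j·(1/u^3)^(14-j), with u-exponent 2j − 3(14−j) = 5j − 42.
Set 5j − 42 = -7: j = 7.
C(14,7) = 3432; 1^7 = 1; 1^7 = 1.
Coefficient = 3432 · 1 · 1 = 3432.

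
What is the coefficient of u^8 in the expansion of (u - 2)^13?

The general term is C(13,j)·(u)^j·(-2)^(13-j); the u^8 term has j = 8.
C(13,8) = 1287.
Coefficient = C(13,8) · (-2)^5 = 1287 · (-32) = -41184.

-41184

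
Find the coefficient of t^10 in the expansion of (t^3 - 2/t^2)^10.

General term: C(10,j)·(t^3)^j·(-2/t^2)^(10-j), with t-exponent 3j − 2(10−j) = 5j − 20.
Set 5j − 20 = 10: j = 6.
C(10,6) = 210; 1^6 = 1; (-2)^4 = 16.
Coefficient = 210 · 1 · 16 = 3360.

3360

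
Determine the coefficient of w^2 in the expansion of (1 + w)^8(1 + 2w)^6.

184

Coefficient of w^2 = Σ_{j} C(8,j)·1^j·C(6,2-j)·2^(2-j) for j from 0 to 2.
= 60 + 96 + 28 = 184.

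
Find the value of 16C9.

C(16,9) = C(16,7) by symmetry.
C(16,7) = (16·15·14·13·12·11·10) / 7! = 57657600 / 5040 = 11440.

11440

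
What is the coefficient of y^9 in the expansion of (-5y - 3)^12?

11601562500

The general term is C(12,j)·(-5y)^j·(-3)^(12-j); the y^9 term has j = 9.
C(12,9) = 220.
Coefficient = C(12,9) · (-5)^9 · (-3)^3 = 220 · (-1953125) · (-27) = 11601562500.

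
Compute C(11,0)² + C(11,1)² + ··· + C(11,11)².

Σ C(11,k)² is the coefficient of x^11 in (1+x)^11(1+x)^11 = (1+x)^22, i.e. C(22,11) = 705432.

705432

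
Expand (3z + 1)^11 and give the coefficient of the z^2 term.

495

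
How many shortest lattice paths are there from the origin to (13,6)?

27132

Each path is a sequence of 19 steps with 13 rights: C(19,13) = 27132.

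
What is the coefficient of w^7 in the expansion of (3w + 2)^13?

240185088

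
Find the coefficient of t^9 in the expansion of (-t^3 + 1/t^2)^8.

General term: C(8,j)·(-t^3)^j·(1/t^2)^(8-j), with t-exponent 3j − 2(8−j) = 5j − 16.
Set 5j − 16 = 9: j = 5.
C(8,5) = 56; (-1)^5 = -1; 1^3 = 1.
Coefficient = 56 · (-1) · 1 = -56.

-56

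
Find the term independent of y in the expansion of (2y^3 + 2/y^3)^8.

General term: C(8,j)·(2y^3)^j·(2/y^3)^(8-j), with y-exponent 3j − 3(8−j) = 6j − 24.
Set 6j − 24 = 0: j = 4.
C(8,4) = 70; 2^4 = 16; 2^4 = 16.
Coefficient = 70 · 16 · 16 = 17920.

17920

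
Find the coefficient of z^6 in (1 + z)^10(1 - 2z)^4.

Coefficient of z^6 = Σ_{j} C(10,j)·1^j·C(4,6-j)·(-2)^(6-j) for j from 2 to 6.
= 720 + (-3840) + 5040 + (-2016) + 210 = 114.

114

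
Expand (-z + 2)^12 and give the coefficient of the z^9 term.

-1760

The general term is C(12,j)·(-z)^j·(2)^(12-j); the z^9 term has j = 9.
C(12,9) = 220.
Coefficient = C(12,9) · (-1)^9 · 2^3 = 220 · (-1) · 8 = -1760.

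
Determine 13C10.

C(13,10) = C(13,3) by symmetry.
C(13,3) = (13·12·11) / 3! = 1716 / 6 = 286.

286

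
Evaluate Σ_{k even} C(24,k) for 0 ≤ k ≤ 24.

8388608

Half of (1+1)^24 + (1−1)^24 gives the even-index sum: 2^23 = 8388608.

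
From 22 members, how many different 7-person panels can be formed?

170544

This is C(22,7) = 170544.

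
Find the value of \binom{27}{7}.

888030

C(27,7) = (27·26·25·24·23·22·21) / 7! = 4475671200 / 5040 = 888030.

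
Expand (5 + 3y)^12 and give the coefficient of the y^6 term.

The general term is C(12,j)·(5)^j·(3y)^(12-j); the y^6 term has j = 6.
C(12,6) = 924.
Coefficient = C(12,6) · 5^6 · 3^6 = 924 · 15625 · 729 = 10524937500.

10524937500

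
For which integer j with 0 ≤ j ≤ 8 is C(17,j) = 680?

C(17,j) increases on 0 ≤ j ≤ 8. C(17,2) = 136 and C(17,3) = 680, so j = 3.

3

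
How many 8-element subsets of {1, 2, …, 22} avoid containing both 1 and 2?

281010

All 8-subsets: C(22,8) = 319770. Those containing both fixed elements: C(20,6) = 38760.
319770 − 38760 = 281010.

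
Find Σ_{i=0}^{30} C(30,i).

The entries of row 30 sum to 2^30 = 1073741824.

1073741824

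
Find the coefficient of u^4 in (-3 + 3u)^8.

The general term is C(8,j)·(-3)^j·(3u)^(8-j); the u^4 term has j = 4.
C(8,4) = 70.
Coefficient = C(8,4) · (-3)^4 · 3^4 = 70 · 81 · 81 = 459270.

459270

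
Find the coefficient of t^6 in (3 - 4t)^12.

2759049216

The general term is C(12,j)·(3)^j·(-4t)^(12-j); the t^6 term has j = 6.
C(12,6) = 924.
Coefficient = C(12,6) · 3^6 · (-4)^6 = 924 · 729 · 4096 = 2759049216.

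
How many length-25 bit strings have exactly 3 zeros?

Choose the 3 positions: C(25,3) = 2300.

2300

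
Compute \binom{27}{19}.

C(27,19) = C(27,8) by symmetry.
C(27,8) = (27·26·25·24·23·22·21·20) / 8! = 89513424000 / 40320 = 2220075.

2220075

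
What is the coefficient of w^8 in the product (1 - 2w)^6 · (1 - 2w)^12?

Coefficient of w^8 = Σ_{j} C(6,j)·(-2)^j·C(12,8-j)·(-2)^(8-j) for j from 0 to 6.
= 126720 + 1216512 + 3548160 + 4055040 + 1900800 + 337920 + 16896 = 11202048.

11202048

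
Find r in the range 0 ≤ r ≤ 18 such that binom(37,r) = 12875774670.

C(37,r) increases on 0 ≤ r ≤ 18. C(37,15) = 9364199760 and C(37,16) = 12875774670, so r = 16.

16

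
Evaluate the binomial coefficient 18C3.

816

C(18,3) = (18·17·16) / 3! = 4896 / 6 = 816.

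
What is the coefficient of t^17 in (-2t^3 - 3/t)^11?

-3421440

General term: C(11,j)·(-2t^3)^j·(-3/t)^(11-j), with t-exponent 3j − 1(11−j) = 4j − 11.
Set 4j − 11 = 17: j = 7.
C(11,7) = 330; (-2)^7 = -128; (-3)^4 = 81.
Coefficient = 330 · (-128) · 81 = -3421440.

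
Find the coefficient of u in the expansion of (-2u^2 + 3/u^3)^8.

-48384

General term: C(8,j)·(-2u^2)^j·(3/u^3)^(8-j), with u-exponent 2j − 3(8−j) = 5j − 24.
Set 5j − 24 = 1: j = 5.
C(8,5) = 56; (-2)^5 = -32; 3^3 = 27.
Coefficient = 56 · (-32) · 27 = -48384.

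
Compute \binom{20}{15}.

C(20,15) = C(20,5) by symmetry.
C(20,5) = (20·19·18·17·16) / 5! = 1860480 / 120 = 15504.

15504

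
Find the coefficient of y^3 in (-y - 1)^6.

20

The general term is C(6,j)·(-y)^j·(-1)^(6-j); the y^3 term has j = 3.
C(6,3) = 20.
Coefficient = C(6,3) · (-1)^3 · (-1)^3 = 20 · (-1) · (-1) = 20.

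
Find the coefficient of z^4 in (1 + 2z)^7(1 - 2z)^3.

Coefficient of z^4 = Σ_{j} C(7,j)·2^j·C(3,4-j)·(-2)^(4-j) for j from 1 to 4.
= (-112) + 1008 + (-1680) + 560 = -224.

-224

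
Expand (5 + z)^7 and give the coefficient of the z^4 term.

4375

The general term is C(7,j)·(5)^j·(z)^(7-j); the z^4 term has j = 3.
C(7,3) = 35.
Coefficient = C(7,3) · 5^3 = 35 · 125 = 4375.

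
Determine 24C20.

10626

C(24,20) = C(24,4) by symmetry.
C(24,4) = (24·23·22·21) / 4! = 255024 / 24 = 10626.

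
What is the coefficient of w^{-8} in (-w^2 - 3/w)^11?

General term: C(11,j)·(-w^2)^j·(-3/w)^(11-j), with w-exponent 2j − 1(11−j) = 3j − 11.
Set 3j − 11 = -8: j = 1.
C(11,1) = 11; (-1)^1 = -1; (-3)^10 = 59049.
Coefficient = 11 · (-1) · 59049 = -649539.

-649539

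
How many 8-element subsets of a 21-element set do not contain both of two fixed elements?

All 8-subsets: C(21,8) = 203490. Those containing both fixed elements: C(19,6) = 27132.
203490 − 27132 = 176358.

176358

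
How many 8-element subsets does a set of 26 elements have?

1562275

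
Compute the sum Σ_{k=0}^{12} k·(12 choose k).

Differentiating (1+x)^12 and setting x=1: Σ k·C(12,k) = 12·2^11 = 24576.

24576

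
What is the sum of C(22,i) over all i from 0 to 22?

4194304

Setting x = 1 in (1+x)^22 gives Σ C(22,i) = 2^22 = 4194304.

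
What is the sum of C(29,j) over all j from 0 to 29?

536870912

The entries of row 29 sum to 2^29 = 536870912.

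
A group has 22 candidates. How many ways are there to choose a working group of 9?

This is C(22,9) = 497420.

497420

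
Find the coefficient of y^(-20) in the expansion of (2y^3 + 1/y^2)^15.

General term: C(15,j)·(2y^3)^j·(1/y^2)^(15-j), with y-exponent 3j − 2(15−j) = 5j − 30.
Set 5j − 30 = -20: j = 2.
C(15,2) = 105; 2^2 = 4; 1^13 = 1.
Coefficient = 105 · 4 · 1 = 420.

420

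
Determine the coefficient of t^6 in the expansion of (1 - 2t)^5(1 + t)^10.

-230

Coefficient of t^6 = Σ_{j} C(5,j)·(-2)^j·C(10,6-j)·1^(6-j) for j from 0 to 5.
= 210 + (-2520) + 8400 + (-9600) + 3600 + (-320) = -230.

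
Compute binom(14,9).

C(14,9) = C(14,5) by symmetry.
C(14,5) = (14·13·12·11·10) / 5! = 240240 / 120 = 2002.

2002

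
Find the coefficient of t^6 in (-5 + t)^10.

The general term is C(10,j)·(-5)^j·(t)^(10-j); the t^6 term has j = 4.
C(10,4) = 210.
Coefficient = C(10,4) · (-5)^4 = 210 · 625 = 131250.

131250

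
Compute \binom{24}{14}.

1961256

C(24,14) = C(24,10) by symmetry.
C(24,10) = (24·23·22·21·20·19·18·17·16·15) / 10! = 7117005772800 / 3628800 = 1961256.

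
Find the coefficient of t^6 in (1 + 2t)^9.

5376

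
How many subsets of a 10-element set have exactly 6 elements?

Choose the 6 positions: C(10,6) = 210.

210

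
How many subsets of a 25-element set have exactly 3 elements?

Choose the 3 positions: C(25,3) = 2300.

2300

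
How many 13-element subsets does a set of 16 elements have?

560

C(16,13) = C(16,3) by symmetry.
C(16,3) = (16·15·14) / 3! = 3360 / 6 = 560.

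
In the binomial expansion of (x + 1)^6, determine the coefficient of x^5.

6

The general term is C(6,j)·(x)^j·(1)^(6-j); the x^5 term has j = 5.
C(6,5) = 6.
Coefficient = C(6,5) = 6.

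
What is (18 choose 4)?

3060

C(18,4) = (18·17·16·15) / 4! = 73440 / 24 = 3060.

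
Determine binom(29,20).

C(29,20) = C(29,9) by symmetry.
C(29,9) = (29·28·27·26·25·24·23·22·21) / 9! = 3634245014400 / 362880 = 10015005.

10015005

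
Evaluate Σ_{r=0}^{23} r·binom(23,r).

Differentiating (1+x)^23 and setting x=1: Σ r·C(23,r) = 23·2^22 = 96468992.

96468992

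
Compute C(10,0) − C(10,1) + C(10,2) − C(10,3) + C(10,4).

The partial alternating sum Σ_{k=0}^{4} (−1)^k C(10,k) = (−1)^4 C(9,4) = 126.

126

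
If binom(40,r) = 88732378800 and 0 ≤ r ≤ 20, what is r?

17

C(40,r) increases on 0 ≤ r ≤ 20. C(40,16) = 62852101650 and C(40,17) = 88732378800, so r = 17.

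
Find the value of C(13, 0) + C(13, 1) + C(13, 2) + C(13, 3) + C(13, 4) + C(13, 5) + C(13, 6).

1 + 13 + 78 + 286 + 715 + 1287 + 1716 = 4096.

4096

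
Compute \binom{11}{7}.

C(11,7) = C(11,4) by symmetry.
C(11,4) = (11·10·9·8) / 4! = 7920 / 24 = 330.

330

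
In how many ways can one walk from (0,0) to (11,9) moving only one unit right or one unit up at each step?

Each path is a sequence of 20 steps with 11 rights: C(20,11) = 167960.

167960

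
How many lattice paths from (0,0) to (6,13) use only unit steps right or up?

27132

Each path is a sequence of 19 steps with 6 rights: C(19,6) = 27132.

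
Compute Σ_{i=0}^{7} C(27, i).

1285624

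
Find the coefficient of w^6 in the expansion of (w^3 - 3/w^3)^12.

-192456

General term: C(12,j)·(w^3)^j·(-3/w^3)^(12-j), with w-exponent 3j − 3(12−j) = 6j − 36.
Set 6j − 36 = 6: j = 7.
C(12,7) = 792; 1^7 = 1; (-3)^5 = -243.
Coefficient = 792 · 1 · (-243) = -192456.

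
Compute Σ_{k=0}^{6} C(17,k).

1 + 17 + 136 + 680 + 2380 + 6188 + 12376 = 21778.

21778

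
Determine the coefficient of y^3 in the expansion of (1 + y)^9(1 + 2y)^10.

Coefficient of y^3 = Σ_{j} C(9,j)·1^j·C(10,3-j)·2^(3-j) for j from 0 to 3.
= 960 + 1620 + 720 + 84 = 3384.

3384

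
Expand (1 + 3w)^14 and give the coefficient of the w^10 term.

The general term is C(14,j)·(1)^j·(3w)^(14-j); the w^10 term has j = 4.
C(14,4) = 1001.
Coefficient = C(14,4) · 3^10 = 1001 · 59049 = 59108049.

59108049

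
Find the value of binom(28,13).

37442160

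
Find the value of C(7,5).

21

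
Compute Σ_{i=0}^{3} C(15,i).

1 + 15 + 105 + 455 = 576.

576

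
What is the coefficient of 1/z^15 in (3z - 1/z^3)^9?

General term: C(9,j)·(3z)^j·(-1/z^3)^(9-j), with z-exponent 1j − 3(9−j) = 4j − 27.
Set 4j − 27 = -15: j = 3.
C(9,3) = 84; 3^3 = 27; (-1)^6 = 1.
Coefficient = 84 · 27 · 1 = 2268.

2268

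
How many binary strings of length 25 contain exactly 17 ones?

Choose the 17 positions: C(25,17) = 1081575.

1081575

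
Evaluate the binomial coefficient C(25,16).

C(25,16) = C(25,9) by symmetry.
C(25,9) = (25·24·23·22·21·20·19·18·17) / 9! = 741354768000 / 362880 = 2042975.

2042975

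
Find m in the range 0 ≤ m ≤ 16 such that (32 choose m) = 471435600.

14

C(32,m) increases on 0 ≤ m ≤ 16. C(32,13) = 347373600 and C(32,14) = 471435600, so m = 14.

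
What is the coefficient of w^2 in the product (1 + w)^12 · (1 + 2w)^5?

226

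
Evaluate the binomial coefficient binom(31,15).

300540195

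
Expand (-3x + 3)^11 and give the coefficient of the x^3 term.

-29229255

The general term is C(11,j)·(-3x)^j·(3)^(11-j); the x^3 term has j = 3.
C(11,3) = 165.
Coefficient = C(11,3) · (-3)^3 · 3^8 = 165 · (-27) · 6561 = -29229255.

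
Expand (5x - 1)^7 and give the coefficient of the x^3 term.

4375

The general term is C(7,j)·(5x)^j·(-1)^(7-j); the x^3 term has j = 3.
C(7,3) = 35.
Coefficient = C(7,3) · 5^3 = 35 · 125 = 4375.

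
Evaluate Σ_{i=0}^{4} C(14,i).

1471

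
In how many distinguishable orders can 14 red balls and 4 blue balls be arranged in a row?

3060

Choose positions for the red balls: C(18,14) = 3060.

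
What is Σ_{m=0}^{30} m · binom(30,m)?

16106127360

Differentiating (1+x)^30 and setting x=1: Σ m·C(30,m) = 30·2^29 = 16106127360.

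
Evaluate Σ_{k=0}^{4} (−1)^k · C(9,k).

The partial alternating sum Σ_{k=0}^{4} (−1)^k C(9,k) = (−1)^4 C(8,4) = 70.

70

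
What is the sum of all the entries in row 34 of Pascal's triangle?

17179869184

Setting x = 1 in (1+x)^34 gives Σ C(34,r) = 2^34 = 17179869184.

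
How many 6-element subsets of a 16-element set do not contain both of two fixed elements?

7007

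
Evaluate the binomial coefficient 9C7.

36

C(9,7) = C(9,2) by symmetry.
C(9,2) = (9·8) / 2! = 72 / 2 = 36.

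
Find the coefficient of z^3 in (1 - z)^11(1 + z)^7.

Coefficient of z^3 = Σ_{j} C(11,j)·(-1)^j·C(7,3-j)·1^(3-j) for j from 0 to 3.
= 35 + (-231) + 385 + (-165) = 24.

24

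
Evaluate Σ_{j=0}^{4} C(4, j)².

70

By Vandermonde's identity, Σ C(4,j)² = C(8,4) = 70.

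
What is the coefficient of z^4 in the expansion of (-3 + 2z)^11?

The general term is C(11,j)·(-3)^j·(2z)^(11-j); the z^4 term has j = 7.
C(11,7) = 330.
Coefficient = C(11,7) · (-3)^7 · 2^4 = 330 · (-2187) · 16 = -11547360.

-11547360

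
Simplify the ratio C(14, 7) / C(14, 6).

8/7

C(n,k+1)/C(n,k) = (n−k)/(k+1) = (14−6)/(6+1) = 8/7.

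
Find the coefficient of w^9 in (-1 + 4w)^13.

187432960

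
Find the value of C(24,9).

1307504

C(24,9) = (24·23·22·21·20·19·18·17·16) / 9! = 474467051520 / 362880 = 1307504.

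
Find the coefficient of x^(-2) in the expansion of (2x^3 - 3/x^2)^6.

4860

General term: C(6,j)·(2x^3)^j·(-3/x^2)^(6-j), with x-exponent 3j − 2(6−j) = 5j − 12.
Set 5j − 12 = -2: j = 2.
C(6,2) = 15; 2^2 = 4; (-3)^4 = 81.
Coefficient = 15 · 4 · 81 = 4860.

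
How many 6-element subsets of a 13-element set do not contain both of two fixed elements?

All 6-subsets: C(13,6) = 1716. Those containing both fixed elements: C(11,4) = 330.
1716 − 330 = 1386.

1386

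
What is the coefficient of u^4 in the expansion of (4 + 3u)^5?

1620

The general term is C(5,j)·(4)^j·(3u)^(5-j); the u^4 term has j = 1.
C(5,1) = 5.
Coefficient = C(5,1) · 4^1 · 3^4 = 5 · 4 · 81 = 1620.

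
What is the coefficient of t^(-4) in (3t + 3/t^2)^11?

General term: C(11,j)·(3t)^j·(3/t^2)^(11-j), with t-exponent 1j − 2(11−j) = 3j − 22.
Set 3j − 22 = -4: j = 6.
C(11,6) = 462; 3^6 = 729; 3^5 = 243.
Coefficient = 462 · 729 · 243 = 81841914.

81841914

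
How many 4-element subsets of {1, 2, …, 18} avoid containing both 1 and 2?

All 4-subsets: C(18,4) = 3060. Those containing both fixed elements: C(16,2) = 120.
3060 − 120 = 2940.

2940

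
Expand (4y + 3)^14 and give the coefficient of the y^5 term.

40351094784

The general term is C(14,j)·(4y)^j·(3)^(14-j); the y^5 term has j = 5.
C(14,5) = 2002.
Coefficient = C(14,5) · 4^5 · 3^9 = 2002 · 1024 · 19683 = 40351094784.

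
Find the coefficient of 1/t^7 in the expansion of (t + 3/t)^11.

1082565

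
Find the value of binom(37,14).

6107086800

C(37,14) = (37·36·35·34·33·32·31·30·29·28·27·26·25·24) / 14! = 532405391434076160000 / 87178291200 = 6107086800.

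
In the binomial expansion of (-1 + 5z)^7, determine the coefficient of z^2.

-525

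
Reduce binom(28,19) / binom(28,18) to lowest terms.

C(n,k+1)/C(n,k) = (n−k)/(k+1) = (28−18)/(18+1) = 10/19.

10/19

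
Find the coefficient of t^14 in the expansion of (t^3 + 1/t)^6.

6

General term: C(6,j)·(t^3)^j·(1/t)^(6-j), with t-exponent 3j − 1(6−j) = 4j − 6.
Set 4j − 6 = 14: j = 5.
C(6,5) = 6; 1^5 = 1; 1^1 = 1.
Coefficient = 6 · 1 · 1 = 6.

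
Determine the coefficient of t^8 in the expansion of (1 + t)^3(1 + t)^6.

(1 + t)^3(1 + t)^6 = (1 + t)^9, so the coefficient of t^8 is C(9,8)·1^8 = 9·1 = 9.

9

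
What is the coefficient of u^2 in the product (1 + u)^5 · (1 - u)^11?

10

Coefficient of u^2 = Σ_{j} C(5,j)·1^j·C(11,2-j)·(-1)^(2-j) for j from 0 to 2.
= 55 + (-55) + 10 = 10.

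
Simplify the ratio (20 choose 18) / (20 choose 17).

C(n,k+1)/C(n,k) = (n−k)/(k+1) = (20−17)/(17+1) = 3/18 = 1/6.

1/6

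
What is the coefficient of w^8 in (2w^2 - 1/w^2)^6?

General term: C(6,j)·(2w^2)^j·(-1/w^2)^(6-j), with w-exponent 2j − 2(6−j) = 4j − 12.
Set 4j − 12 = 8: j = 5.
C(6,5) = 6; 2^5 = 32; (-1)^1 = -1.
Coefficient = 6 · 32 · (-1) = -192.

-192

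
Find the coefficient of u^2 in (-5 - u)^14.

The general term is C(14,j)·(-5)^j·(-u)^(14-j); the u^2 term has j = 12.
C(14,12) = 91.
Coefficient = C(14,12) · (-5)^12 = 91 · 244140625 = 22216796875.

22216796875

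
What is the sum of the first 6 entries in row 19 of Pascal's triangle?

16664

1 + 19 + 171 + 969 + 3876 + 11628 = 16664.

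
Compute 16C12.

1820

C(16,12) = C(16,4) by symmetry.
C(16,4) = (16·15·14·13) / 4! = 43680 / 24 = 1820.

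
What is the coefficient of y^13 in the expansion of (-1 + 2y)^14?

The general term is C(14,j)·(-1)^j·(2y)^(14-j); the y^13 term has j = 1.
C(14,1) = 14.
Coefficient = C(14,1) · (-1)^1 · 2^13 = 14 · (-1) · 8192 = -114688.

-114688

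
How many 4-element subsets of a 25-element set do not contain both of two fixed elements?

All 4-subsets: C(25,4) = 12650. Those containing both fixed elements: C(23,2) = 253.
12650 − 253 = 12397.

12397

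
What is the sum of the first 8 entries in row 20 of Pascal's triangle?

1 + 20 + 190 + 1140 + 4845 + 15504 + 38760 + 77520 = 137980.

137980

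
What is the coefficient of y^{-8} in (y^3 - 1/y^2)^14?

1001

General term: C(14,j)·(y^3)^j·(-1/y^2)^(14-j), with y-exponent 3j − 2(14−j) = 5j − 28.
Set 5j − 28 = -8: j = 4.
C(14,4) = 1001; 1^4 = 1; (-1)^10 = 1.
Coefficient = 1001 · 1 · 1 = 1001.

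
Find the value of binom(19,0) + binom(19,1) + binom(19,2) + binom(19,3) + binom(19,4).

5036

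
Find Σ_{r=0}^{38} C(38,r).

Setting x = 1 in (1+x)^38 gives Σ C(38,r) = 2^38 = 274877906944.

274877906944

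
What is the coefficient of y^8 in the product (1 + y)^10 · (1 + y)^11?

203490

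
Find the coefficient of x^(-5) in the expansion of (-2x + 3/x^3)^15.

General term: C(15,j)·(-2x)^j·(3/x^3)^(15-j), with x-exponent 1j − 3(15−j) = 4j − 45.
Set 4j − 45 = -5: j = 10.
C(15,10) = 3003; (-2)^10 = 1024; 3^5 = 243.
Coefficient = 3003 · 1024 · 243 = 747242496.

747242496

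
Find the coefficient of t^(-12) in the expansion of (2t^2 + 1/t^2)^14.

General term: C(14,j)·(2t^2)^j·(1/t^2)^(14-j), with t-exponent 2j − 2(14−j) = 4j − 28.
Set 4j − 28 = -12: j = 4.
C(14,4) = 1001; 2^4 = 16; 1^10 = 1.
Coefficient = 1001 · 16 · 1 = 16016.

16016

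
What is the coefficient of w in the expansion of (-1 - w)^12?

The general term is C(12,j)·(-1)^j·(-w)^(12-j); the w^1 term has j = 11.
C(12,11) = 12.
Coefficient = C(12,11) · (-1)^11 · (-1)^1 = 12 · (-1) · (-1) = 12.

12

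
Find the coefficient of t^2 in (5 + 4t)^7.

The general term is C(7,j)·(5)^j·(4t)^(7-j); the t^2 term has j = 5.
C(7,5) = 21.
Coefficient = C(7,5) · 5^5 · 4^2 = 21 · 3125 · 16 = 1050000.

1050000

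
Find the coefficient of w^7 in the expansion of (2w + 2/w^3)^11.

22528

General term: C(11,j)·(2w)^j·(2/w^3)^(11-j), with w-exponent 1j − 3(11−j) = 4j − 33.
Set 4j − 33 = 7: j = 10.
C(11,10) = 11; 2^10 = 1024; 2^1 = 2.
Coefficient = 11 · 1024 · 2 = 22528.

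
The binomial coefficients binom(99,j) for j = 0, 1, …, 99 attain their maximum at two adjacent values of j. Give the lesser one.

49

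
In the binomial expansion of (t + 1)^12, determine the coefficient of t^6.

924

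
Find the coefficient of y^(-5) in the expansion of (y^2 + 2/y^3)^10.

General term: C(10,j)·(y^2)^j·(2/y^3)^(10-j), with y-exponent 2j − 3(10−j) = 5j − 30.
Set 5j − 30 = -5: j = 5.
C(10,5) = 252; 1^5 = 1; 2^5 = 32.
Coefficient = 252 · 1 · 32 = 8064.

8064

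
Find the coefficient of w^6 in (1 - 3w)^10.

153090

The general term is C(10,j)·(1)^j·(-3w)^(10-j); the w^6 term has j = 4.
C(10,4) = 210.
Coefficient = C(10,4) · (-3)^6 = 210 · 729 = 153090.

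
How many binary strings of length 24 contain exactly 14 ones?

1961256

Choose the 14 positions: C(24,14) = 1961256.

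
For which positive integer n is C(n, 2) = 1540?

56

n(n−1)/2 = 1540 ⇒ n(n−1) = 3080. Since 56·55 = 3080, n = 56.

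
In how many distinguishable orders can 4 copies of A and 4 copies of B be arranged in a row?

Choose positions for the A's: C(8,4) = 70.

70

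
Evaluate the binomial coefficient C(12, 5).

C(12,5) = (12·11·10·9·8) / 5! = 95040 / 120 = 792.

792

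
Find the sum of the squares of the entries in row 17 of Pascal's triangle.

Σ C(17,k)² is the coefficient of x^17 in (1+x)^17(1+x)^17 = (1+x)^34, i.e. C(34,17) = 2333606220.

2333606220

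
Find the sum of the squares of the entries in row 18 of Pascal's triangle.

Σ C(18,j)² is the coefficient of x^18 in (1+x)^18(1+x)^18 = (1+x)^36, i.e. C(36,18) = 9075135300.

9075135300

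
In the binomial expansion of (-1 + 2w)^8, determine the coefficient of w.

The general term is C(8,j)·(-1)^j·(2w)^(8-j); the w^1 term has j = 7.
C(8,7) = 8.
Coefficient = C(8,7) · (-1)^7 · 2^1 = 8 · (-1) · 2 = -16.

-16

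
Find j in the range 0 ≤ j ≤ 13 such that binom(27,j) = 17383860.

C(27,j) increases on 0 ≤ j ≤ 13. C(27,11) = 13037895 and C(27,12) = 17383860, so j = 12.

12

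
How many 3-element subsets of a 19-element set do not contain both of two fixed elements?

952

All 3-subsets: C(19,3) = 969. Those containing both fixed elements: C(17,1) = 17.
969 − 17 = 952.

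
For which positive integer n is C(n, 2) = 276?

24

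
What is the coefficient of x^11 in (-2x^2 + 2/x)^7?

896

General term: C(7,j)·(-2x^2)^j·(2/x)^(7-j), with x-exponent 2j − 1(7−j) = 3j − 7.
Set 3j − 7 = 11: j = 6.
C(7,6) = 7; (-2)^6 = 64; 2^1 = 2.
Coefficient = 7 · 64 · 2 = 896.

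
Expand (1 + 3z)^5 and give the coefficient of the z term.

The general term is C(5,j)·(1)^j·(3z)^(5-j); the z^1 term has j = 4.
C(5,4) = 5.
Coefficient = C(5,4) · 3^1 = 5 · 3 = 15.

15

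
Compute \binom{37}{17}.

15905368710

C(37,17) = (37·36·35·34·33·32·31·30·29·28·27·26·25·24·23·22·21) / 17! = 5657339689378493276160000 / 355687428096000 = 15905368710.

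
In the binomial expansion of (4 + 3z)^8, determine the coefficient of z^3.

The general term is C(8,j)·(4)^j·(3z)^(8-j); the z^3 term has j = 5.
C(8,5) = 56.
Coefficient = C(8,5) · 4^5 · 3^3 = 56 · 1024 · 27 = 1548288.

1548288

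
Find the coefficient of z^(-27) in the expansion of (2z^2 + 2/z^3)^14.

5963776

General term: C(14,j)·(2z^2)^j·(2/z^3)^(14-j), with z-exponent 2j − 3(14−j) = 5j − 42.
Set 5j − 42 = -27: j = 3.
C(14,3) = 364; 2^3 = 8; 2^11 = 2048.
Coefficient = 364 · 8 · 2048 = 5963776.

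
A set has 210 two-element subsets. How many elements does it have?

n(n−1)/2 = 210 ⇒ n(n−1) = 420. Since 21·20 = 420, n = 21.

21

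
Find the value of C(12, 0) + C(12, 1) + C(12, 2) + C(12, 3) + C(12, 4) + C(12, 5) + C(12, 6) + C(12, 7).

3302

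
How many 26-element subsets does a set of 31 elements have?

C(31,26) = C(31,5) by symmetry.
C(31,5) = (31·30·29·28·27) / 5! = 20389320 / 120 = 169911.

169911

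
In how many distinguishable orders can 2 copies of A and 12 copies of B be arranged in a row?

91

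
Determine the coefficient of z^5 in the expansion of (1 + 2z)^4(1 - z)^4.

40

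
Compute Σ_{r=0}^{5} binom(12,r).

1 + 12 + 66 + 220 + 495 + 792 = 1586.

1586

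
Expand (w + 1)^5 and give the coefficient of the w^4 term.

5

The general term is C(5,j)·(w)^j·(1)^(5-j); the w^4 term has j = 4.
C(5,4) = 5.
Coefficient = C(5,4) = 5.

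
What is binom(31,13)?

C(31,13) = (31·30·29·28·27·26·25·24·23·22·21·20·19) / 13! = 1284342188088960000 / 6227020800 = 206253075.

206253075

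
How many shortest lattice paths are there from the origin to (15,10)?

Each path is a sequence of 25 steps with 15 rights: C(25,15) = 3268760.

3268760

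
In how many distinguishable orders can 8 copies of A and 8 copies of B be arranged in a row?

12870

Choose positions for the A's: C(16,8) = 12870.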